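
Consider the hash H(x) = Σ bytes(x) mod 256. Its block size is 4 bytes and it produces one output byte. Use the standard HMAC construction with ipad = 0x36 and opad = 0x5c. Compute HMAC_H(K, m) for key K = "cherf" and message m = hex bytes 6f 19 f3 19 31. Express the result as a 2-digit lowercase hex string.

0d

Key "cherf" = 63 68 65 72 66 is 5 bytes > B = 4, so hash it first: H(key) = 08, then zero-pad to 4 bytes: K' = 08 00 00 00.
K' ⊕ ipad = 3e 36 36 36.  K' ⊕ opad = 54 5c 5c 5c.
Inner input = (K'⊕ipad) ∥ m = 3e 36 36 36 ∥ 6f 19 f3 19 31.
Inner hash: sum = 62+54+54+54+111+25+243+25+49 = 677; mod 256 = 165 → a5.
Outer input = (K'⊕opad) ∥ inner = 54 5c 5c 5c ∥ a5.
Outer hash (tag): sum = 84+92+92+92+165 = 525; mod 256 = 13 → 0d.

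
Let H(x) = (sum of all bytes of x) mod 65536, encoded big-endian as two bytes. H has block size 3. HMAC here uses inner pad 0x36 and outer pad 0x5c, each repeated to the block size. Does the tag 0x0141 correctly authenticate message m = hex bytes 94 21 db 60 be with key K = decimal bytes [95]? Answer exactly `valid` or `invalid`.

valid

Key decimal bytes [95] = 5f is 1 byte ≤ B = 3; zero-pad to 3 bytes: K' = 5f 00 00.
K' ⊕ ipad = 69 36 36; K' ⊕ opad = 03 5c 5c.
Inner hash: sum = 105+54+54+148+33+219+96+190 = 899 → 03 83.
Outer hash (recomputed tag): sum = 3+92+92+3+131 = 321 → 01 41.
Recomputed tag = 0141; claimed = 0141 → match.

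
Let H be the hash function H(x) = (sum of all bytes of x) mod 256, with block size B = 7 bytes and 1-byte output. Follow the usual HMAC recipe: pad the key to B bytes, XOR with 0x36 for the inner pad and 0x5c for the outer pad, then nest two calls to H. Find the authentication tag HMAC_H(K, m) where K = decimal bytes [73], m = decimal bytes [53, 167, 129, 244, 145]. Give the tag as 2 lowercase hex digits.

Key decimal bytes [73] = 49 is 1 byte ≤ B = 7; zero-pad to 7 bytes: K' = 49 00 00 00 00 00 00.
K' ⊕ ipad = 7f 36 36 36 36 36 36.  K' ⊕ opad = 15 5c 5c 5c 5c 5c 5c.
Inner input = (K'⊕ipad) ∥ m = 7f 36 36 36 36 36 36 ∥ 35 a7 81 f4 91.
Inner hash: sum = 127+54+54+54+54+54+54+53+167+129+244+145 = 1189; mod 256 = 165 → a5.
Outer input = (K'⊕opad) ∥ inner = 15 5c 5c 5c 5c 5c 5c ∥ a5.
Outer hash (tag): sum = 21+92+92+92+92+92+92+165 = 738; mod 256 = 226 → e2.

e2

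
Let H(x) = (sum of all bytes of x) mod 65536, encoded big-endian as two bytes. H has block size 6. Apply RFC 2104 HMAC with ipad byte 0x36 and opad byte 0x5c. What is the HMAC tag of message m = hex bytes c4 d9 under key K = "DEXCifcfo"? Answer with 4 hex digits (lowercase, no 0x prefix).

030f

Key "DEXCifcfo" = 44 45 58 43 69 66 63 66 6f is 9 bytes > B = 6, so hash it first: H(key) = 03 2b, then zero-pad to 6 bytes: K' = 03 2b 00 00 00 00.
K' ⊕ ipad = 35 1d 36 36 36 36.  K' ⊕ opad = 5f 77 5c 5c 5c 5c.
Inner input = (K'⊕ipad) ∥ m = 35 1d 36 36 36 36 ∥ c4 d9.
Inner hash: sum = 53+29+54+54+54+54+196+217 = 711 → 02 c7.
Outer input = (K'⊕opad) ∥ inner = 5f 77 5c 5c 5c 5c ∥ 02 c7.
Outer hash (tag): sum = 95+119+92+92+92+92+2+199 = 783 → 03 0f.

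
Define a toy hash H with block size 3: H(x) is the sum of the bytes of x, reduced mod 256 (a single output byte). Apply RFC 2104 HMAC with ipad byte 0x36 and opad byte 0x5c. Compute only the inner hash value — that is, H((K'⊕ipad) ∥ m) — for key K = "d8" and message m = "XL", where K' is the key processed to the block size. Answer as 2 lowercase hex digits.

Key "d8" = 64 38 is 2 bytes ≤ B = 3; zero-pad to 3 bytes: K' = 64 38 00.
K' ⊕ ipad = 52 0e 36.
Inner input = 52 0e 36 ∥ 58 4c.
Inner hash: sum = 82+14+54+88+76 = 314; mod 256 = 58 → 3a.

3a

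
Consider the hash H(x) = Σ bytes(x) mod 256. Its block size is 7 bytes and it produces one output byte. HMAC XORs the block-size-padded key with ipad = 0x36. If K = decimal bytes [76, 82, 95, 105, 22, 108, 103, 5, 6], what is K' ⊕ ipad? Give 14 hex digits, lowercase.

6c363636363636

Key decimal bytes [76, 82, 95, 105, 22, 108, 103, 5, 6] = 4c 52 5f 69 16 6c 67 05 06 is 9 bytes > B = 7, so hash it first: H(key) = 5a, then zero-pad to 7 bytes: K' = 5a 00 00 00 00 00 00.
XOR each byte with 0x36: 5a⊕36=6c, 00⊕36=36, 00⊕36=36, 00⊕36=36, 00⊕36=36, 00⊕36=36, 00⊕36=36.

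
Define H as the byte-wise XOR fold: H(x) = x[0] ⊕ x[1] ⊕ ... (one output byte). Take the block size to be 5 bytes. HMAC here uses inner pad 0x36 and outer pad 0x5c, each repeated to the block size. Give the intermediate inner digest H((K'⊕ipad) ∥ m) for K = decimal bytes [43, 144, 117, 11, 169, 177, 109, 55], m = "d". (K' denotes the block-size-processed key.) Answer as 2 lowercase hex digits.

d5

Key decimal bytes [43, 144, 117, 11, 169, 177, 109, 55] = 2b 90 75 0b a9 b1 6d 37 is 8 bytes > B = 5, so hash it first: H(key) = 87, then zero-pad to 5 bytes: K' = 87 00 00 00 00.
K' ⊕ ipad = b1 36 36 36 36.
Inner input = b1 36 36 36 36 ∥ 64.
Inner hash: XOR b1⊕36⊕36⊕36⊕36⊕64 = d5.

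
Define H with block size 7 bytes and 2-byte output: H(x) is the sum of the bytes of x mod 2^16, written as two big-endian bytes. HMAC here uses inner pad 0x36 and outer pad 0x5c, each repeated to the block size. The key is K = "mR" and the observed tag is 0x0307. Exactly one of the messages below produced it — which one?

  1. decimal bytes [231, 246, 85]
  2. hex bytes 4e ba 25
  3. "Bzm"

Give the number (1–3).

Key "mR" = 6d 52 is 2 bytes ≤ B = 7; zero-pad to 7 bytes: K' = 6d 52 00 00 00 00 00.
K' ⊕ ipad = 5b 64 36 36 36 36 36; K' ⊕ opad = 31 0e 5c 5c 5c 5c 5c.
m1: inner = H(5b 64 36 36 36 36 36 e7 f6 55) = 03 ff; tag = H(31 0e 5c 5c 5c 5c 5c 03 ff) = 030d
m2: inner = H(5b 64 36 36 36 36 36 4e ba 25) = 02 fa; tag = H(31 0e 5c 5c 5c 5c 5c 02 fa) = 0307 ← matches
m3: inner = H(5b 64 36 36 36 36 36 42 7a 6d) = 02 f6; tag = H(31 0e 5c 5c 5c 5c 5c 02 f6) = 0303

2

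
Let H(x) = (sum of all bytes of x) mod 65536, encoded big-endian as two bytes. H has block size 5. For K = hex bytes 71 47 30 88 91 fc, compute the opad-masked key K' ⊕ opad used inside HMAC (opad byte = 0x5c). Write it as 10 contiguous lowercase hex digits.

Key hex bytes 71 47 30 88 91 fc is 6 bytes > B = 5, so hash it first: H(key) = 02 fd, then zero-pad to 5 bytes: K' = 02 fd 00 00 00.
XOR each byte with 0x5c: 02⊕5c=5e, fd⊕5c=a1, 00⊕5c=5c, 00⊕5c=5c, 00⊕5c=5c.

5ea15c5c5c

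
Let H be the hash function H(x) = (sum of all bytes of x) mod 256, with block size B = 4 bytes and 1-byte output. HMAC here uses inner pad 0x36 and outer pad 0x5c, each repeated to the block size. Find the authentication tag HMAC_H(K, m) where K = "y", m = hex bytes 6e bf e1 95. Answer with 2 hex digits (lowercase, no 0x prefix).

cd

Key "y" = 79 is 1 byte ≤ B = 4; zero-pad to 4 bytes: K' = 79 00 00 00.
K' ⊕ ipad = 4f 36 36 36.  K' ⊕ opad = 25 5c 5c 5c.
Inner input = (K'⊕ipad) ∥ m = 4f 36 36 36 ∥ 6e bf e1 95.
Inner hash: sum = 79+54+54+54+110+191+225+149 = 916; mod 256 = 148 → 94.
Outer input = (K'⊕opad) ∥ inner = 25 5c 5c 5c ∥ 94.
Outer hash (tag): sum = 37+92+92+92+148 = 461; mod 256 = 205 → cd.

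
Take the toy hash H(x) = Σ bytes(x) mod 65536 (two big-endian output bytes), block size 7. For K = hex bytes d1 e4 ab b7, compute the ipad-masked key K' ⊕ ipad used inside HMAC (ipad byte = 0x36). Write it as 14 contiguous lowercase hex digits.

Key hex bytes d1 e4 ab b7 is 4 bytes ≤ B = 7; zero-pad to 7 bytes: K' = d1 e4 ab b7 00 00 00.
XOR each byte with 0x36: d1⊕36=e7, e4⊕36=d2, ab⊕36=9d, b7⊕36=81, 00⊕36=36, 00⊕36=36, 00⊕36=36.

e7d29d81363636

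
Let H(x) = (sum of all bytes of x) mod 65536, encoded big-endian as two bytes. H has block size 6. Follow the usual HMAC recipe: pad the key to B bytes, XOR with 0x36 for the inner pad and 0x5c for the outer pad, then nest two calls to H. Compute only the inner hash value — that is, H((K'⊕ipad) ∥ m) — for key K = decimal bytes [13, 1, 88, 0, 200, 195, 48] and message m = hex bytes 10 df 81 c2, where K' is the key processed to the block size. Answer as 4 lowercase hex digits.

0355

Key decimal bytes [13, 1, 88, 0, 200, 195, 48] = 0d 01 58 00 c8 c3 30 is 7 bytes > B = 6, so hash it first: H(key) = 02 21, then zero-pad to 6 bytes: K' = 02 21 00 00 00 00.
K' ⊕ ipad = 34 17 36 36 36 36.
Inner input = 34 17 36 36 36 36 ∥ 10 df 81 c2.
Inner hash: sum = 52+23+54+54+54+54+16+223+129+194 = 853 → 03 55.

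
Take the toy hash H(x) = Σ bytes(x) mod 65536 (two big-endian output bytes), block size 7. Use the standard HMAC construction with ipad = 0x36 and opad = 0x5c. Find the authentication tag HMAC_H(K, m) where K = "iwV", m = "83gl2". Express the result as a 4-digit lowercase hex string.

0225

Key "iwV" = 69 77 56 is 3 bytes ≤ B = 7; zero-pad to 7 bytes: K' = 69 77 56 00 00 00 00.
K' ⊕ ipad = 5f 41 60 36 36 36 36.  K' ⊕ opad = 35 2b 0a 5c 5c 5c 5c.
Inner input = (K'⊕ipad) ∥ m = 5f 41 60 36 36 36 36 ∥ 38 33 67 6c 32.
Inner hash: sum = 95+65+96+54+54+54+54+56+51+103+108+50 = 840 → 03 48.
Outer input = (K'⊕opad) ∥ inner = 35 2b 0a 5c 5c 5c 5c ∥ 03 48.
Outer hash (tag): sum = 53+43+10+92+92+92+92+3+72 = 549 → 02 25.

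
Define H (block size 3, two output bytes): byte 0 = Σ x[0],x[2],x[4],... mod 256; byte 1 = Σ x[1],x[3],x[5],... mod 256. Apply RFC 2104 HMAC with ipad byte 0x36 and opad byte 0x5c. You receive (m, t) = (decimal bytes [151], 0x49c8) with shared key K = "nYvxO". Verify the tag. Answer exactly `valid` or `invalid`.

valid

Key "nYvxO" = 6e 59 76 78 4f is 5 bytes > B = 3, so hash it first: H(key) = 33 d1, then zero-pad to 3 bytes: K' = 33 d1 00.
K' ⊕ ipad = 05 e7 36; K' ⊕ opad = 6f 8d 5c.
Inner hash: even-index sum = 59 mod 256 = 59; odd-index sum = 382 mod 256 = 126 → 3b 7e.
Outer hash (recomputed tag): even-index sum = 329 mod 256 = 73; odd-index sum = 200 mod 256 = 200 → 49 c8.
Recomputed tag = 49c8; claimed = 49c8 → match.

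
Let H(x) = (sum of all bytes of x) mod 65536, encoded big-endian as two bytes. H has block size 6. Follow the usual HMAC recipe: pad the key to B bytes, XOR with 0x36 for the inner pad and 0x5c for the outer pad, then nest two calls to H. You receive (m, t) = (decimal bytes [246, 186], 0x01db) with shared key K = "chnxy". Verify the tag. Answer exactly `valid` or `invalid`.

Key "chnxy" = 63 68 6e 78 79 is 5 bytes ≤ B = 6; zero-pad to 6 bytes: K' = 63 68 6e 78 79 00.
K' ⊕ ipad = 55 5e 58 4e 4f 36; K' ⊕ opad = 3f 34 32 24 25 5c.
Inner hash: sum = 85+94+88+78+79+54+246+186 = 910 → 03 8e.
Outer hash (recomputed tag): sum = 63+52+50+36+37+92+3+142 = 475 → 01 db.
Recomputed tag = 01db; claimed = 01db → match.

valid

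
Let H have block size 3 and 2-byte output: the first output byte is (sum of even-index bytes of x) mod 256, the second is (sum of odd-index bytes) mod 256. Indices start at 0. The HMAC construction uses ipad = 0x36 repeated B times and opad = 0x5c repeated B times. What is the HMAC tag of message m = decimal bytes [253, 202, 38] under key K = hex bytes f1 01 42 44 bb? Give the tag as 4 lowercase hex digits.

Key hex bytes f1 01 42 44 bb is 5 bytes > B = 3, so hash it first: H(key) = ee 45, then zero-pad to 3 bytes: K' = ee 45 00.
K' ⊕ ipad = d8 73 36.  K' ⊕ opad = b2 19 5c.
Inner input = (K'⊕ipad) ∥ m = d8 73 36 ∥ fd ca 26.
Inner hash: even-index sum = 472 mod 256 = 216; odd-index sum = 406 mod 256 = 150 → d8 96.
Outer input = (K'⊕opad) ∥ inner = b2 19 5c ∥ d8 96.
Outer hash (tag): even-index sum = 420 mod 256 = 164; odd-index sum = 241 mod 256 = 241 → a4 f1.

a4f1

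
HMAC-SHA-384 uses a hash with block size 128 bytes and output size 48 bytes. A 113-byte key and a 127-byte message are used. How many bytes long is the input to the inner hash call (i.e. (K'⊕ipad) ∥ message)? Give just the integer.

255

Key is 113 ≤ 128 bytes, zero-padded: |K'| = 128.
Inner input = (K'⊕ipad) ∥ m → 128 + 127 = 255 bytes.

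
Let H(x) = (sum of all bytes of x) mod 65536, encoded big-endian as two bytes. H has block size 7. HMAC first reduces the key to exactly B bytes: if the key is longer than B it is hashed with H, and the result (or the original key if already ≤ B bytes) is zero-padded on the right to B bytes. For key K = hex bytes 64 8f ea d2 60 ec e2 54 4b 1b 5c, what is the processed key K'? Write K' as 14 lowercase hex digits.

|K| = 11 > B = 7, so first hash the key.
H(K): sum = 100+143+234+210+96+236+226+84+75+27+92 = 1523 → 05 f3.
Zero-pad H(K) = 05 f3 to 7 bytes: K' = 05 f3 00 00 00 00 00.

05f30000000000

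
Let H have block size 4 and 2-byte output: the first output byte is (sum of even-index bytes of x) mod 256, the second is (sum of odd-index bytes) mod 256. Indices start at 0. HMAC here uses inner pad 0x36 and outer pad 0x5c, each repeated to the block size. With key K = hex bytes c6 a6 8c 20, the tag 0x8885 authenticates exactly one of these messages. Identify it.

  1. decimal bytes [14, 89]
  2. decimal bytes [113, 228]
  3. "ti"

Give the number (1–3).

3

Key hex bytes c6 a6 8c 20 is exactly B = 4 bytes: K' = c6 a6 8c 20.
K' ⊕ ipad = f0 90 ba 16; K' ⊕ opad = 9a fa d0 7c.
m1: inner = H(f0 90 ba 16 0e 59) = b8 ff; tag = H(9a fa d0 7c b8 ff) = 2275
m2: inner = H(f0 90 ba 16 71 e4) = 1b 8a; tag = H(9a fa d0 7c 1b 8a) = 8500
m3: inner = H(f0 90 ba 16 74 69) = 1e 0f; tag = H(9a fa d0 7c 1e 0f) = 8885 ← matches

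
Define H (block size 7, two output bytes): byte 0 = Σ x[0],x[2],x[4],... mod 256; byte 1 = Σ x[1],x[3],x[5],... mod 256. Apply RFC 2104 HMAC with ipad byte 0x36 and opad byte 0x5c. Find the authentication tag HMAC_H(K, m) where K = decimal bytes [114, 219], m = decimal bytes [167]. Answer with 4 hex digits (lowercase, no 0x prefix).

Key decimal bytes [114, 219] = 72 db is 2 bytes ≤ B = 7; zero-pad to 7 bytes: K' = 72 db 00 00 00 00 00.
K' ⊕ ipad = 44 ed 36 36 36 36 36.  K' ⊕ opad = 2e 87 5c 5c 5c 5c 5c.
Inner input = (K'⊕ipad) ∥ m = 44 ed 36 36 36 36 36 ∥ a7.
Inner hash: even-index sum = 230 mod 256 = 230; odd-index sum = 512 mod 256 = 0 → e6 00.
Outer input = (K'⊕opad) ∥ inner = 2e 87 5c 5c 5c 5c 5c ∥ e6 00.
Outer hash (tag): even-index sum = 322 mod 256 = 66; odd-index sum = 549 mod 256 = 37 → 42 25.

4225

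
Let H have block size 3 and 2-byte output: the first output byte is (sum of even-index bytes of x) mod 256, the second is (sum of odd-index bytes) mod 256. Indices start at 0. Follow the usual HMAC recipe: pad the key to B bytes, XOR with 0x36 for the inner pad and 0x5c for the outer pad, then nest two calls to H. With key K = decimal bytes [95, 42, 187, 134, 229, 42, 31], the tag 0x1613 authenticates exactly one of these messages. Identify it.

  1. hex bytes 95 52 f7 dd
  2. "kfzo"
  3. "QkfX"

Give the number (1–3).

Key decimal bytes [95, 42, 187, 134, 229, 42, 31] = 5f 2a bb 86 e5 2a 1f is 7 bytes > B = 3, so hash it first: H(key) = 1e da, then zero-pad to 3 bytes: K' = 1e da 00.
K' ⊕ ipad = 28 ec 36; K' ⊕ opad = 42 86 5c.
m1: inner = H(28 ec 36 95 52 f7 dd) = 8d 78; tag = H(42 86 5c 8d 78) = 1613 ← matches
m2: inner = H(28 ec 36 6b 66 7a 6f) = 33 d1; tag = H(42 86 5c 33 d1) = 6fb9
m3: inner = H(28 ec 36 51 6b 66 58) = 21 a3; tag = H(42 86 5c 21 a3) = 41a7

1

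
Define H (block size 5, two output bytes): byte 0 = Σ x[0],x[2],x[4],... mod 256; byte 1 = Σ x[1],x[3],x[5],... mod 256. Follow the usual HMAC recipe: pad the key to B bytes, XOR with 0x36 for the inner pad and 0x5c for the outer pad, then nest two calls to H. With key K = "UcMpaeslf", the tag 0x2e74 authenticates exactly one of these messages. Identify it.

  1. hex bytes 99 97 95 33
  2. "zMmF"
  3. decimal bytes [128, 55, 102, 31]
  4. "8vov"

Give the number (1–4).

1

Key "UcMpaeslf" = 55 63 4d 70 61 65 73 6c 66 is 9 bytes > B = 5, so hash it first: H(key) = dc a4, then zero-pad to 5 bytes: K' = dc a4 00 00 00.
K' ⊕ ipad = ea 92 36 36 36; K' ⊕ opad = 80 f8 5c 5c 5c.
m1: inner = H(ea 92 36 36 36 99 97 95 33) = 20 f6; tag = H(80 f8 5c 5c 5c 20 f6) = 2e74 ← matches
m2: inner = H(ea 92 36 36 36 7a 4d 6d 46) = e9 af; tag = H(80 f8 5c 5c 5c e9 af) = e73d
m3: inner = H(ea 92 36 36 36 80 37 66 1f) = ac ae; tag = H(80 f8 5c 5c 5c ac ae) = e600
m4: inner = H(ea 92 36 36 36 38 76 6f 76) = 42 6f; tag = H(80 f8 5c 5c 5c 42 6f) = a796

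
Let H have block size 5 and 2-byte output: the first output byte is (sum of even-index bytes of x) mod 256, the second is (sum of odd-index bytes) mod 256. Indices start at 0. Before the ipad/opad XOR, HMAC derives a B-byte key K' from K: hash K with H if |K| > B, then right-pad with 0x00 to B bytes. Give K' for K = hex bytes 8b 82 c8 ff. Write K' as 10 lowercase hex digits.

8b82c8ff00

Key hex bytes 8b 82 c8 ff is 4 bytes ≤ B = 5; zero-pad to 5 bytes: K' = 8b 82 c8 ff 00.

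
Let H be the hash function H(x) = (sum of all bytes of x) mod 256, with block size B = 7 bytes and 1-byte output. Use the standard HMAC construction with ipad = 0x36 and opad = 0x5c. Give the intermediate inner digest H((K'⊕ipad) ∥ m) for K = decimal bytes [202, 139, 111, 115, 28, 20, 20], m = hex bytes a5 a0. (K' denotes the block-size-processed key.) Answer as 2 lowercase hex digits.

Key decimal bytes [202, 139, 111, 115, 28, 20, 20] = ca 8b 6f 73 1c 14 14 is exactly B = 7 bytes: K' = ca 8b 6f 73 1c 14 14.
K' ⊕ ipad = fc bd 59 45 2a 22 22.
Inner input = fc bd 59 45 2a 22 22 ∥ a5 a0.
Inner hash: sum = 252+189+89+69+42+34+34+165+160 = 1034; mod 256 = 10 → 0a.

0a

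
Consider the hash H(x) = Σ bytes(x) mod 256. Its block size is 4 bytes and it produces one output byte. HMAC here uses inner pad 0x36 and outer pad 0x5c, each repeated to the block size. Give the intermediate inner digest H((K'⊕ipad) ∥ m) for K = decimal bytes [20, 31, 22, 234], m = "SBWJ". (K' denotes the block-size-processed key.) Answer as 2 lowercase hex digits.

Key decimal bytes [20, 31, 22, 234] = 14 1f 16 ea is exactly B = 4 bytes: K' = 14 1f 16 ea.
K' ⊕ ipad = 22 29 20 dc.
Inner input = 22 29 20 dc ∥ 53 42 57 4a.
Inner hash: sum = 34+41+32+220+83+66+87+74 = 637; mod 256 = 125 → 7d.

7d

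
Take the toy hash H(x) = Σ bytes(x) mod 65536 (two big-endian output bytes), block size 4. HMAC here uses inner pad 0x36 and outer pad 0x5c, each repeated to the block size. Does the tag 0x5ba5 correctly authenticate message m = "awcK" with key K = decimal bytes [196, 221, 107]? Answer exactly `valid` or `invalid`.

Key decimal bytes [196, 221, 107] = c4 dd 6b is 3 bytes ≤ B = 4; zero-pad to 4 bytes: K' = c4 dd 6b 00.
K' ⊕ ipad = f2 eb 5d 36; K' ⊕ opad = 98 81 37 5c.
Inner hash: sum = 242+235+93+54+97+119+99+75 = 1014 → 03 f6.
Outer hash (recomputed tag): sum = 152+129+55+92+3+246 = 677 → 02 a5.
Recomputed tag = 02a5; claimed = 5ba5 → mismatch.

invalid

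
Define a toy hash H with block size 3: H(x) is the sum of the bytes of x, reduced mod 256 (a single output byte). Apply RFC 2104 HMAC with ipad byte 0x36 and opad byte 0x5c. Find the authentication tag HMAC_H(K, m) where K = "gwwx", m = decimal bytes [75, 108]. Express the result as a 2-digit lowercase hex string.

67

Key "gwwx" = 67 77 77 78 is 4 bytes > B = 3, so hash it first: H(key) = cd, then zero-pad to 3 bytes: K' = cd 00 00.
K' ⊕ ipad = fb 36 36.  K' ⊕ opad = 91 5c 5c.
Inner input = (K'⊕ipad) ∥ m = fb 36 36 ∥ 4b 6c.
Inner hash: sum = 251+54+54+75+108 = 542; mod 256 = 30 → 1e.
Outer input = (K'⊕opad) ∥ inner = 91 5c 5c ∥ 1e.
Outer hash (tag): sum = 145+92+92+30 = 359; mod 256 = 103 → 67.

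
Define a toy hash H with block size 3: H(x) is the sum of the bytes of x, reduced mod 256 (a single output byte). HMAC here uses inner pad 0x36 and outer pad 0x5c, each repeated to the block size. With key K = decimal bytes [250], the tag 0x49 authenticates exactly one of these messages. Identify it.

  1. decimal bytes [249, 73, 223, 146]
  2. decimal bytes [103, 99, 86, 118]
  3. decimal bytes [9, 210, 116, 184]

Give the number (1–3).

1

Key decimal bytes [250] = fa is 1 byte ≤ B = 3; zero-pad to 3 bytes: K' = fa 00 00.
K' ⊕ ipad = cc 36 36; K' ⊕ opad = a6 5c 5c.
m1: inner = H(cc 36 36 f9 49 df 92) = eb; tag = H(a6 5c 5c eb) = 49 ← matches
m2: inner = H(cc 36 36 67 63 56 76) = ce; tag = H(a6 5c 5c ce) = 2c
m3: inner = H(cc 36 36 09 d2 74 b8) = 3f; tag = H(a6 5c 5c 3f) = 9d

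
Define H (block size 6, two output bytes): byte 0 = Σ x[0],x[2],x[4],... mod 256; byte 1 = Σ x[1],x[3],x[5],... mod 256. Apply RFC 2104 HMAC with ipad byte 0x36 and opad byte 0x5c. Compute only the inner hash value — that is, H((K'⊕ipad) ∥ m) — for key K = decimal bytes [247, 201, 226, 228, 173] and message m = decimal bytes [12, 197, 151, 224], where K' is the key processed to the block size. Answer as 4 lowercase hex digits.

d3ac

Key decimal bytes [247, 201, 226, 228, 173] = f7 c9 e2 e4 ad is 5 bytes ≤ B = 6; zero-pad to 6 bytes: K' = f7 c9 e2 e4 ad 00.
K' ⊕ ipad = c1 ff d4 d2 9b 36.
Inner input = c1 ff d4 d2 9b 36 ∥ 0c c5 97 e0.
Inner hash: even-index sum = 723 mod 256 = 211; odd-index sum = 940 mod 256 = 172 → d3 ac.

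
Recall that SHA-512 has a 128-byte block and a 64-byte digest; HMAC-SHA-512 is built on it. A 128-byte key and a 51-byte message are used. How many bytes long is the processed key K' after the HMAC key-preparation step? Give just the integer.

Key is 128 ≤ 128 bytes, zero-padded: |K'| = 128.

128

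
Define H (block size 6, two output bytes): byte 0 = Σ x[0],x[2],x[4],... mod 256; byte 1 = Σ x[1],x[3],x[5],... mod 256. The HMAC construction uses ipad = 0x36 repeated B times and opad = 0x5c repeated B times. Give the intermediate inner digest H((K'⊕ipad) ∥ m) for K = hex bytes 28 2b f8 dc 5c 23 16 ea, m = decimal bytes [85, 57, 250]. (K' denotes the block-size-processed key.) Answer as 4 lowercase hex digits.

Key hex bytes 28 2b f8 dc 5c 23 16 ea is 8 bytes > B = 6, so hash it first: H(key) = 92 14, then zero-pad to 6 bytes: K' = 92 14 00 00 00 00.
K' ⊕ ipad = a4 22 36 36 36 36.
Inner input = a4 22 36 36 36 36 ∥ 55 39 fa.
Inner hash: even-index sum = 607 mod 256 = 95; odd-index sum = 199 mod 256 = 199 → 5f c7.

5fc7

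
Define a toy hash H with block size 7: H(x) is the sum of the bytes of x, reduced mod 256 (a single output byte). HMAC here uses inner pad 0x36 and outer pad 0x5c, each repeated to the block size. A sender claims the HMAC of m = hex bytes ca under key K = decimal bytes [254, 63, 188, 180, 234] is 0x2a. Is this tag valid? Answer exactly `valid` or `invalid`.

valid

Key decimal bytes [254, 63, 188, 180, 234] = fe 3f bc b4 ea is 5 bytes ≤ B = 7; zero-pad to 7 bytes: K' = fe 3f bc b4 ea 00 00.
K' ⊕ ipad = c8 09 8a 82 dc 36 36; K' ⊕ opad = a2 63 e0 e8 b6 5c 5c.
Inner hash: sum = 200+9+138+130+220+54+54+202 = 1007; mod 256 = 239 → ef.
Outer hash (recomputed tag): sum = 162+99+224+232+182+92+92+239 = 1322; mod 256 = 42 → 2a.
Recomputed tag = 2a; claimed = 2a → match.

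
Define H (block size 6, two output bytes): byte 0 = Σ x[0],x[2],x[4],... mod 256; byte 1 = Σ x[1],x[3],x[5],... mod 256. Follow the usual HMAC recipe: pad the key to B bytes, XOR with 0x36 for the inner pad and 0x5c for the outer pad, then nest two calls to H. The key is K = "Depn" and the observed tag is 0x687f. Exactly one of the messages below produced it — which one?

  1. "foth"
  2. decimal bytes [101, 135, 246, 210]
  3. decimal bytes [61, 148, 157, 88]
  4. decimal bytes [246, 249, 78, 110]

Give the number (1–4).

Key "Depn" = 44 65 70 6e is 4 bytes ≤ B = 6; zero-pad to 6 bytes: K' = 44 65 70 6e 00 00.
K' ⊕ ipad = 72 53 46 58 36 36; K' ⊕ opad = 18 39 2c 32 5c 5c.
m1: inner = H(72 53 46 58 36 36 66 6f 74 68) = c8 b8; tag = H(18 39 2c 32 5c 5c c8 b8) = 687f ← matches
m2: inner = H(72 53 46 58 36 36 65 87 f6 d2) = 49 3a; tag = H(18 39 2c 32 5c 5c 49 3a) = e901
m3: inner = H(72 53 46 58 36 36 3d 94 9d 58) = c8 cd; tag = H(18 39 2c 32 5c 5c c8 cd) = 6894
m4: inner = H(72 53 46 58 36 36 f6 f9 4e 6e) = 32 48; tag = H(18 39 2c 32 5c 5c 32 48) = d20f

1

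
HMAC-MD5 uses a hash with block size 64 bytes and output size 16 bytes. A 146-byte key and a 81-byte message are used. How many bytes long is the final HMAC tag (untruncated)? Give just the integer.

16

The tag is one MD5 digest: 16 bytes.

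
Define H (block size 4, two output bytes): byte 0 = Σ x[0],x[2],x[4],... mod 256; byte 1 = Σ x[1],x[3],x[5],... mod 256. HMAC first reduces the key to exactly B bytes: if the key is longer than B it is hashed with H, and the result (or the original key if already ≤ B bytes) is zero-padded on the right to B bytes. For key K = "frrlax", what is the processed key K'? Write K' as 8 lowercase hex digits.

|K| = 6 > B = 4, so first hash the key.
H(K): even-index sum = 313 mod 256 = 57; odd-index sum = 342 mod 256 = 86 → 39 56.
Zero-pad H(K) = 39 56 to 4 bytes: K' = 39 56 00 00.

39560000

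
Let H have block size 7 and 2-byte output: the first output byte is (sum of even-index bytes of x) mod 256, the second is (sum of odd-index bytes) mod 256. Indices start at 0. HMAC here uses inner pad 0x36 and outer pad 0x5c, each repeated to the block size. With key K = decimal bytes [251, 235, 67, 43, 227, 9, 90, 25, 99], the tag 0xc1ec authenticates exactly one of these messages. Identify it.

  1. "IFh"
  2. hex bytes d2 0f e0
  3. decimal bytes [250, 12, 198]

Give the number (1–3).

1

Key decimal bytes [251, 235, 67, 43, 227, 9, 90, 25, 99] = fb eb 43 2b e3 09 5a 19 63 is 9 bytes > B = 7, so hash it first: H(key) = de 38, then zero-pad to 7 bytes: K' = de 38 00 00 00 00 00.
K' ⊕ ipad = e8 0e 36 36 36 36 36; K' ⊕ opad = 82 64 5c 5c 5c 5c 5c.
m1: inner = H(e8 0e 36 36 36 36 36 49 46 68) = d0 2b; tag = H(82 64 5c 5c 5c 5c 5c d0 2b) = c1ec ← matches
m2: inner = H(e8 0e 36 36 36 36 36 d2 0f e0) = 99 2c; tag = H(82 64 5c 5c 5c 5c 5c 99 2c) = c2b5
m3: inner = H(e8 0e 36 36 36 36 36 fa 0c c6) = 96 3a; tag = H(82 64 5c 5c 5c 5c 5c 96 3a) = d0b2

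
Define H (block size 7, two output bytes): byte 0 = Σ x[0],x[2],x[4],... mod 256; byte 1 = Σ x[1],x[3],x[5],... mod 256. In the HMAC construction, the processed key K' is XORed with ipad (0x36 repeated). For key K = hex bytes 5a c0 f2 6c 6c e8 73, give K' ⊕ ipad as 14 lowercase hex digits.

Key hex bytes 5a c0 f2 6c 6c e8 73 is exactly B = 7 bytes: K' = 5a c0 f2 6c 6c e8 73.
XOR each byte with 0x36: 5a⊕36=6c, c0⊕36=f6, f2⊕36=c4, 6c⊕36=5a, 6c⊕36=5a, e8⊕36=de, 73⊕36=45.

6cf6c45a5ade45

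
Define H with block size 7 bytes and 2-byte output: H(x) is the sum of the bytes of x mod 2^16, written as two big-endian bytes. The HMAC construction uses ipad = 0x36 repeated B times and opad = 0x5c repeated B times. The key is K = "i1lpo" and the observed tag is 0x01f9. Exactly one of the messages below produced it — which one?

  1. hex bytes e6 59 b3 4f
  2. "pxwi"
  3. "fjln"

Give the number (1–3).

1

Key "i1lpo" = 69 31 6c 70 6f is 5 bytes ≤ B = 7; zero-pad to 7 bytes: K' = 69 31 6c 70 6f 00 00.
K' ⊕ ipad = 5f 07 5a 46 59 36 36; K' ⊕ opad = 35 6d 30 2c 33 5c 5c.
m1: inner = H(5f 07 5a 46 59 36 36 e6 59 b3 4f) = 04 0c; tag = H(35 6d 30 2c 33 5c 5c 04 0c) = 01f9 ← matches
m2: inner = H(5f 07 5a 46 59 36 36 70 78 77 69) = 03 93; tag = H(35 6d 30 2c 33 5c 5c 03 93) = 027f
m3: inner = H(5f 07 5a 46 59 36 36 66 6a 6c 6e) = 03 75; tag = H(35 6d 30 2c 33 5c 5c 03 75) = 0261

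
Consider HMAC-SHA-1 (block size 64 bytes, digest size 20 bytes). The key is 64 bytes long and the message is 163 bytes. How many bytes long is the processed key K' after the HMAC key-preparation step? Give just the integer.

Key is 64 ≤ 64 bytes, zero-padded: |K'| = 64.

64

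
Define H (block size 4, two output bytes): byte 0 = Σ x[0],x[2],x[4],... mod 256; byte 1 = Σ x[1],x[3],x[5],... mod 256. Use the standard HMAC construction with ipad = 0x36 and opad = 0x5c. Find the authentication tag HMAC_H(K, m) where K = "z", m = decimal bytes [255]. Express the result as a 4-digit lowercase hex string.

0324

Key "z" = 7a is 1 byte ≤ B = 4; zero-pad to 4 bytes: K' = 7a 00 00 00.
K' ⊕ ipad = 4c 36 36 36.  K' ⊕ opad = 26 5c 5c 5c.
Inner input = (K'⊕ipad) ∥ m = 4c 36 36 36 ∥ ff.
Inner hash: even-index sum = 385 mod 256 = 129; odd-index sum = 108 mod 256 = 108 → 81 6c.
Outer input = (K'⊕opad) ∥ inner = 26 5c 5c 5c ∥ 81 6c.
Outer hash (tag): even-index sum = 259 mod 256 = 3; odd-index sum = 292 mod 256 = 36 → 03 24.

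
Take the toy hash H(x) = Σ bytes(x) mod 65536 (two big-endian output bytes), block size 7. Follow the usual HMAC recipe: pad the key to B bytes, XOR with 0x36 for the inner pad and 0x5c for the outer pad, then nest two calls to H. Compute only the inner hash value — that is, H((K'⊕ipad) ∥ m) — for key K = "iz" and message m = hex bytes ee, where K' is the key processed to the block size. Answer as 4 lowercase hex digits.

02a7

Key "iz" = 69 7a is 2 bytes ≤ B = 7; zero-pad to 7 bytes: K' = 69 7a 00 00 00 00 00.
K' ⊕ ipad = 5f 4c 36 36 36 36 36.
Inner input = 5f 4c 36 36 36 36 36 ∥ ee.
Inner hash: sum = 95+76+54+54+54+54+54+238 = 679 → 02 a7.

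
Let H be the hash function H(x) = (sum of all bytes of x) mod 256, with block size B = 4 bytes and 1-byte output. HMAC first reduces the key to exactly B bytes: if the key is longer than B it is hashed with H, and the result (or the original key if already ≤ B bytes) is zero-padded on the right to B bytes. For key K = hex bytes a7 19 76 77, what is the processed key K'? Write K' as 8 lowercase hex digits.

a7197677

Key hex bytes a7 19 76 77 is exactly B = 4 bytes: K' = a7 19 76 77.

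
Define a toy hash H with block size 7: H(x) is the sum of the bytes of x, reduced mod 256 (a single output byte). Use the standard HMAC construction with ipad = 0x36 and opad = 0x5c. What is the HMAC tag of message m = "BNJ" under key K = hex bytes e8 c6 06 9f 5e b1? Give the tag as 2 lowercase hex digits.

Key hex bytes e8 c6 06 9f 5e b1 is 6 bytes ≤ B = 7; zero-pad to 7 bytes: K' = e8 c6 06 9f 5e b1 00.
K' ⊕ ipad = de f0 30 a9 68 87 36.  K' ⊕ opad = b4 9a 5a c3 02 ed 5c.
Inner input = (K'⊕ipad) ∥ m = de f0 30 a9 68 87 36 ∥ 42 4e 4a.
Inner hash: sum = 222+240+48+169+104+135+54+66+78+74 = 1190; mod 256 = 166 → a6.
Outer input = (K'⊕opad) ∥ inner = b4 9a 5a c3 02 ed 5c ∥ a6.
Outer hash (tag): sum = 180+154+90+195+2+237+92+166 = 1116; mod 256 = 92 → 5c.

5c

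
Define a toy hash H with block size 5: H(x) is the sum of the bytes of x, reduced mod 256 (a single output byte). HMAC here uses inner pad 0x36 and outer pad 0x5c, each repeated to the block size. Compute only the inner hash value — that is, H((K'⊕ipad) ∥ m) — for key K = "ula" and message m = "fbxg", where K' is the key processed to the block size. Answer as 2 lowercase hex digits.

Key "ula" = 75 6c 61 is 3 bytes ≤ B = 5; zero-pad to 5 bytes: K' = 75 6c 61 00 00.
K' ⊕ ipad = 43 5a 57 36 36.
Inner input = 43 5a 57 36 36 ∥ 66 62 78 67.
Inner hash: sum = 67+90+87+54+54+102+98+120+103 = 775; mod 256 = 7 → 07.

07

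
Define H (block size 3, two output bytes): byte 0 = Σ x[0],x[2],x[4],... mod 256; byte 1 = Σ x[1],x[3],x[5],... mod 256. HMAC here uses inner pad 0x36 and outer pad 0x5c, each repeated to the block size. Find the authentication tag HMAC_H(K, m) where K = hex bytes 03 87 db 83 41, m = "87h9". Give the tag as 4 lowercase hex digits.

Key hex bytes 03 87 db 83 41 is 5 bytes > B = 3, so hash it first: H(key) = 1f 0a, then zero-pad to 3 bytes: K' = 1f 0a 00.
K' ⊕ ipad = 29 3c 36.  K' ⊕ opad = 43 56 5c.
Inner input = (K'⊕ipad) ∥ m = 29 3c 36 ∥ 38 37 68 39.
Inner hash: even-index sum = 207 mod 256 = 207; odd-index sum = 220 mod 256 = 220 → cf dc.
Outer input = (K'⊕opad) ∥ inner = 43 56 5c ∥ cf dc.
Outer hash (tag): even-index sum = 379 mod 256 = 123; odd-index sum = 293 mod 256 = 37 → 7b 25.

7b25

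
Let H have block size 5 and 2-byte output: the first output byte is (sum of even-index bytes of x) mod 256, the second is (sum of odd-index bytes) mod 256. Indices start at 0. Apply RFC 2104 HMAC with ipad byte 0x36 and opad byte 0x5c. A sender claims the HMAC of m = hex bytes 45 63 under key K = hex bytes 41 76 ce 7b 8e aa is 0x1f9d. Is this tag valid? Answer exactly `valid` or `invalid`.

Key hex bytes 41 76 ce 7b 8e aa is 6 bytes > B = 5, so hash it first: H(key) = 9d 9b, then zero-pad to 5 bytes: K' = 9d 9b 00 00 00.
K' ⊕ ipad = ab ad 36 36 36; K' ⊕ opad = c1 c7 5c 5c 5c.
Inner hash: even-index sum = 378 mod 256 = 122; odd-index sum = 296 mod 256 = 40 → 7a 28.
Outer hash (recomputed tag): even-index sum = 417 mod 256 = 161; odd-index sum = 413 mod 256 = 157 → a1 9d.
Recomputed tag = a19d; claimed = 1f9d → mismatch.

invalid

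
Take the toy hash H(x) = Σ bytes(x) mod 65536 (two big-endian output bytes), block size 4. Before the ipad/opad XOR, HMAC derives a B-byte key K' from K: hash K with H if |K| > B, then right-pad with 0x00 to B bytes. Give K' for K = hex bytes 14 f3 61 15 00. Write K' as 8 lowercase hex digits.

017d0000

|K| = 5 > B = 4, so first hash the key.
H(K): sum = 20+243+97+21+0 = 381 → 01 7d.
Zero-pad H(K) = 01 7d to 4 bytes: K' = 01 7d 00 00.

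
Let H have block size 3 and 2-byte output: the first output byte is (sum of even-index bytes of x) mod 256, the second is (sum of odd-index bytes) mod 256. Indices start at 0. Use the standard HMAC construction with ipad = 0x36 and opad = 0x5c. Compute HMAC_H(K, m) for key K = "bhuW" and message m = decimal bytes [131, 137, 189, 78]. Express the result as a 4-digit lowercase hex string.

b0d1

Key "bhuW" = 62 68 75 57 is 4 bytes > B = 3, so hash it first: H(key) = d7 bf, then zero-pad to 3 bytes: K' = d7 bf 00.
K' ⊕ ipad = e1 89 36.  K' ⊕ opad = 8b e3 5c.
Inner input = (K'⊕ipad) ∥ m = e1 89 36 ∥ 83 89 bd 4e.
Inner hash: even-index sum = 494 mod 256 = 238; odd-index sum = 457 mod 256 = 201 → ee c9.
Outer input = (K'⊕opad) ∥ inner = 8b e3 5c ∥ ee c9.
Outer hash (tag): even-index sum = 432 mod 256 = 176; odd-index sum = 465 mod 256 = 209 → b0 d1.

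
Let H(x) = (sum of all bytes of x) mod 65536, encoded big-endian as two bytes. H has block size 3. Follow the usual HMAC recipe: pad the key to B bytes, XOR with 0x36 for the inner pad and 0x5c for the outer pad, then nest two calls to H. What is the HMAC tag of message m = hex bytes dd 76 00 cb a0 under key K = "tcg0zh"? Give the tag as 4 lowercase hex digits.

0157

Key "tcg0zh" = 74 63 67 30 7a 68 is 6 bytes > B = 3, so hash it first: H(key) = 02 50, then zero-pad to 3 bytes: K' = 02 50 00.
K' ⊕ ipad = 34 66 36.  K' ⊕ opad = 5e 0c 5c.
Inner input = (K'⊕ipad) ∥ m = 34 66 36 ∥ dd 76 00 cb a0.
Inner hash: sum = 52+102+54+221+118+0+203+160 = 910 → 03 8e.
Outer input = (K'⊕opad) ∥ inner = 5e 0c 5c ∥ 03 8e.
Outer hash (tag): sum = 94+12+92+3+142 = 343 → 01 57.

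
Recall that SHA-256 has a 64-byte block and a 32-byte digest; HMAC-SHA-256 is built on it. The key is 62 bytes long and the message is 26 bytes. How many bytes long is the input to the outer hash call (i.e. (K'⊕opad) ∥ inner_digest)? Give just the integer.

96

Key is 62 ≤ 64 bytes, zero-padded: |K'| = 64.
Outer input = (K'⊕opad) ∥ H(inner) → 64 + 32 = 96 bytes.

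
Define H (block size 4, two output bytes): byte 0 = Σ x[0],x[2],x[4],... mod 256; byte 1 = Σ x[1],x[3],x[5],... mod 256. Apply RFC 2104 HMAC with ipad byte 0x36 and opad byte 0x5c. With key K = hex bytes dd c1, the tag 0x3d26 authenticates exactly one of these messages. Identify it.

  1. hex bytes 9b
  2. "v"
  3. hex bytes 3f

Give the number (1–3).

Key hex bytes dd c1 is 2 bytes ≤ B = 4; zero-pad to 4 bytes: K' = dd c1 00 00.
K' ⊕ ipad = eb f7 36 36; K' ⊕ opad = 81 9d 5c 5c.
m1: inner = H(eb f7 36 36 9b) = bc 2d; tag = H(81 9d 5c 5c bc 2d) = 9926
m2: inner = H(eb f7 36 36 76) = 97 2d; tag = H(81 9d 5c 5c 97 2d) = 7426
m3: inner = H(eb f7 36 36 3f) = 60 2d; tag = H(81 9d 5c 5c 60 2d) = 3d26 ← matches

3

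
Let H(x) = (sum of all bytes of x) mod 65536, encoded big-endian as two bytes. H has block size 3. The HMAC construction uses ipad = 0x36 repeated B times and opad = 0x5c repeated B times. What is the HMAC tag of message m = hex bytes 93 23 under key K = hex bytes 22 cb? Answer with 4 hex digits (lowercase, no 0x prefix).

026f

Key hex bytes 22 cb is 2 bytes ≤ B = 3; zero-pad to 3 bytes: K' = 22 cb 00.
K' ⊕ ipad = 14 fd 36.  K' ⊕ opad = 7e 97 5c.
Inner input = (K'⊕ipad) ∥ m = 14 fd 36 ∥ 93 23.
Inner hash: sum = 20+253+54+147+35 = 509 → 01 fd.
Outer input = (K'⊕opad) ∥ inner = 7e 97 5c ∥ 01 fd.
Outer hash (tag): sum = 126+151+92+1+253 = 623 → 02 6f.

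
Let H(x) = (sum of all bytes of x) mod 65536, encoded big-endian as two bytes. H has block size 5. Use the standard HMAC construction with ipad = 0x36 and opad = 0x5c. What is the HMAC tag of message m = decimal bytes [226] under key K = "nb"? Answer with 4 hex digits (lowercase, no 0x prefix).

Key "nb" = 6e 62 is 2 bytes ≤ B = 5; zero-pad to 5 bytes: K' = 6e 62 00 00 00.
K' ⊕ ipad = 58 54 36 36 36.  K' ⊕ opad = 32 3e 5c 5c 5c.
Inner input = (K'⊕ipad) ∥ m = 58 54 36 36 36 ∥ e2.
Inner hash: sum = 88+84+54+54+54+226 = 560 → 02 30.
Outer input = (K'⊕opad) ∥ inner = 32 3e 5c 5c 5c ∥ 02 30.
Outer hash (tag): sum = 50+62+92+92+92+2+48 = 438 → 01 b6.

01b6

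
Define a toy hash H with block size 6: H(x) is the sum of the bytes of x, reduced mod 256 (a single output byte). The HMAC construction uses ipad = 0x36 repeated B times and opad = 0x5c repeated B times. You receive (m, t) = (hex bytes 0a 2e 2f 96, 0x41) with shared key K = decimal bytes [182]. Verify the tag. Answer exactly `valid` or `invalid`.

Key decimal bytes [182] = b6 is 1 byte ≤ B = 6; zero-pad to 6 bytes: K' = b6 00 00 00 00 00.
K' ⊕ ipad = 80 36 36 36 36 36; K' ⊕ opad = ea 5c 5c 5c 5c 5c.
Inner hash: sum = 128+54+54+54+54+54+10+46+47+150 = 651; mod 256 = 139 → 8b.
Outer hash (recomputed tag): sum = 234+92+92+92+92+92+139 = 833; mod 256 = 65 → 41.
Recomputed tag = 41; claimed = 41 → match.

valid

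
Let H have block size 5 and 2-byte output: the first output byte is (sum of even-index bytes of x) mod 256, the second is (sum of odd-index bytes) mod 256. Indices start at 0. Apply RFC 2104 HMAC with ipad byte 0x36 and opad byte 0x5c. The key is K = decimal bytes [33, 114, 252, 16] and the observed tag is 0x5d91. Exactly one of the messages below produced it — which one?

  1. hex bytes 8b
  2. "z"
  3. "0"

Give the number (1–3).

2

Key decimal bytes [33, 114, 252, 16] = 21 72 fc 10 is 4 bytes ≤ B = 5; zero-pad to 5 bytes: K' = 21 72 fc 10 00.
K' ⊕ ipad = 17 44 ca 26 36; K' ⊕ opad = 7d 2e a0 4c 5c.
m1: inner = H(17 44 ca 26 36 8b) = 17 f5; tag = H(7d 2e a0 4c 5c 17 f5) = 6e91
m2: inner = H(17 44 ca 26 36 7a) = 17 e4; tag = H(7d 2e a0 4c 5c 17 e4) = 5d91 ← matches
m3: inner = H(17 44 ca 26 36 30) = 17 9a; tag = H(7d 2e a0 4c 5c 17 9a) = 1391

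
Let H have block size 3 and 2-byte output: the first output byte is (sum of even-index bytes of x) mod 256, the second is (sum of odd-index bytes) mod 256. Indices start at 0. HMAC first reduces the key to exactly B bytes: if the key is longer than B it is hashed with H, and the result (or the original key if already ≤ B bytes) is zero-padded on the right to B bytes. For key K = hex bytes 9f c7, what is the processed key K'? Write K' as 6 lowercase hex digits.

9fc700

Key hex bytes 9f c7 is 2 bytes ≤ B = 3; zero-pad to 3 bytes: K' = 9f c7 00.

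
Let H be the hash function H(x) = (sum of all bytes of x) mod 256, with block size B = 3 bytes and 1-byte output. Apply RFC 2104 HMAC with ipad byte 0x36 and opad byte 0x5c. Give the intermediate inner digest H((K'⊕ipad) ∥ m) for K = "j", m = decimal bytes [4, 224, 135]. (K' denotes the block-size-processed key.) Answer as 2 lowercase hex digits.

33

Key "j" = 6a is 1 byte ≤ B = 3; zero-pad to 3 bytes: K' = 6a 00 00.
K' ⊕ ipad = 5c 36 36.
Inner input = 5c 36 36 ∥ 04 e0 87.
Inner hash: sum = 92+54+54+4+224+135 = 563; mod 256 = 51 → 33.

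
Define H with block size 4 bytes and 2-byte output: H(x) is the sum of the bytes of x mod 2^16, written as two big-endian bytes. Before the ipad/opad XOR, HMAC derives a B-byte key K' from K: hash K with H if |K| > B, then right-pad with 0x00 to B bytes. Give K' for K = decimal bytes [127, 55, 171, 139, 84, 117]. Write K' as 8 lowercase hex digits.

02b50000

|K| = 6 > B = 4, so first hash the key.
H(K): sum = 127+55+171+139+84+117 = 693 → 02 b5.
Zero-pad H(K) = 02 b5 to 4 bytes: K' = 02 b5 00 00.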